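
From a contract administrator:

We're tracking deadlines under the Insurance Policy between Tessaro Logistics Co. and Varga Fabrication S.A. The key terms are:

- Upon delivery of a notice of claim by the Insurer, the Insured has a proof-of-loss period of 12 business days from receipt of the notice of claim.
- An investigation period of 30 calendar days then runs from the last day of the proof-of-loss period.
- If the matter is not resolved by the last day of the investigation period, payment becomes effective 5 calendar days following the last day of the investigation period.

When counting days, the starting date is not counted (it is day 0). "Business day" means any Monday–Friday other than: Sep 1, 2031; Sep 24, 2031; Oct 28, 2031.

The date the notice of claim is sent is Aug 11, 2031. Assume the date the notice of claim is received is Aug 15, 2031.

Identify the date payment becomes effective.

The last day of the proof-of-loss period: counting 12 business days from Friday, Aug 15, 2031 (Aug 18, Aug 19, Aug 20, Aug 21, …, Aug 29, Sep 2, Sep 3, skipping weekends and the listed holiday on Sep 1) reaches Wednesday, Sep 3, 2031.
Adding 30 calendar days to Sep 3, 2031 gives Oct 3, 2031, which is the last day of the investigation period.
The date payment becomes effective: Oct 3, 2031 + 5 days = Oct 8, 2031.

Oct 8, 2031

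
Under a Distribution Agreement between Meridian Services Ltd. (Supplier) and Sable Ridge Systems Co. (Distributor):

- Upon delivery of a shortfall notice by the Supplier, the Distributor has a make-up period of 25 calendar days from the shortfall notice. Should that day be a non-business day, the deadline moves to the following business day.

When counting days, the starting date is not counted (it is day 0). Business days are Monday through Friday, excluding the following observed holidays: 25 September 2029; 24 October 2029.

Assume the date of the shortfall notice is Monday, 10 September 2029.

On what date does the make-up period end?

Adding 25 calendar days to 10 September 2029 gives 5 October 2029, which is the last day of the make-up period. 5 October 2029 is a Friday and is not a listed holiday, so no roll-forward applies.

5 October 2029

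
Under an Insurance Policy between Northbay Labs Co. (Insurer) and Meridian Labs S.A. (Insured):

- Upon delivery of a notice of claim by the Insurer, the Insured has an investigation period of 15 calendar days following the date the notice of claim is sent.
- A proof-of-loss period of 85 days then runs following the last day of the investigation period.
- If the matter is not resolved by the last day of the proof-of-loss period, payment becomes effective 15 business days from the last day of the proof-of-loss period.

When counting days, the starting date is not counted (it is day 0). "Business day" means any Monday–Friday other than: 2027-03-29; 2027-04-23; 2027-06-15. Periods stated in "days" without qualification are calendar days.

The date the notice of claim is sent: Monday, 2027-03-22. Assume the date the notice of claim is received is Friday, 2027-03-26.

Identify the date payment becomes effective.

The last day of the investigation period: 2027-03-22 + 15 days = 2027-04-06.
The last day of the proof-of-loss period: 85 calendar days after 2027-04-06 is 2027-06-30.
The date payment becomes effective: 15 business days after Wednesday, 2027-06-30, skipping weekends — Jul 1, Jul 2, Jul 5, Jul 6, …, Jul 19, Jul 20, Jul 21 — lands on Wednesday, 2027-07-21.

2027-07-21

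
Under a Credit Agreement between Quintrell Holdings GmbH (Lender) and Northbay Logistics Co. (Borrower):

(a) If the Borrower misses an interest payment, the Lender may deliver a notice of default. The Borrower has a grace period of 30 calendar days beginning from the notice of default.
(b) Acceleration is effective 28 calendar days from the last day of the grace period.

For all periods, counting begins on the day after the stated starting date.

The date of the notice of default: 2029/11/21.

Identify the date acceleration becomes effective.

Adding 30 calendar days to 2029/11/21 gives 2029/12/21, which is the last day of the grace period.
Adding 28 calendar days to 2029/12/21 gives 2030/01/18, which is the date acceleration becomes effective.

2030/01/18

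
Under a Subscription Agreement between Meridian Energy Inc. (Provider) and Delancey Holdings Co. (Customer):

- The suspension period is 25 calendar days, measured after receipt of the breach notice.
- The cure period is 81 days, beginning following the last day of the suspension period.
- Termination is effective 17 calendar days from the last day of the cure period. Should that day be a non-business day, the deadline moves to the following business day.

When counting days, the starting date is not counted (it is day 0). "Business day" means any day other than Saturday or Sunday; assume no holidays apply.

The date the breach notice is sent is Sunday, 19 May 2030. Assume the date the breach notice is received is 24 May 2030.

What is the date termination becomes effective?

24 September 2030

The last day of the suspension period: 25 calendar days after 24 May 2030 is 18 June 2030.
The last day of the cure period: 81 calendar days after 18 June 2030 is 7 September 2030.
The date termination becomes effective: 17 calendar days after 7 September 2030 is 24 September 2030. 24 September 2030 is a Tuesday, so no roll-forward applies.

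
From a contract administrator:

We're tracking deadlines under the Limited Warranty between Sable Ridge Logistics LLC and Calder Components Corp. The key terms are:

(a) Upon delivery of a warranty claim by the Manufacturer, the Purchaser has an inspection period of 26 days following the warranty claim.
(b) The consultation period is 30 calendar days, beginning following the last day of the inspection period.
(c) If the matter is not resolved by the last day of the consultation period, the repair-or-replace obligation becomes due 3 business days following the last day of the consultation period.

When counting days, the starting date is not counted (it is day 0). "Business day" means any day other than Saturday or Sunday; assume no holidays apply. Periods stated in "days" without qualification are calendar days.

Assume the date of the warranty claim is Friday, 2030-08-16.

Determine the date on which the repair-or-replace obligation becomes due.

2030-10-16

The last day of the inspection period: 26 calendar days after 2030-08-16 is 2030-09-11.
The last day of the consultation period: 2030-09-11 + 30 days = 2030-10-11.
The date on which the repair-or-replace obligation becomes due: counting 3 business days from Friday, 2030-10-11 (Oct 14, Oct 15, Oct 16, skipping weekends) reaches Wednesday, 2030-10-16.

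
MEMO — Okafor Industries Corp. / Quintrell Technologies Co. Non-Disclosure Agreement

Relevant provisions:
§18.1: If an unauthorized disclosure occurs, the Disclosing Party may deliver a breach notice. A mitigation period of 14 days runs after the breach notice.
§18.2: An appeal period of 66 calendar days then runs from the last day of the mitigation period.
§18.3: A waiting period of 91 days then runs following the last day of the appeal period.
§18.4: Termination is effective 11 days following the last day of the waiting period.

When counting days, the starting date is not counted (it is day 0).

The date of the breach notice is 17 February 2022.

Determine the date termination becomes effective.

18 August 2022

The last day of the mitigation period: 17 February 2022 + 14 days = 3 March 2022.
Adding 66 calendar days to 3 March 2022 gives 8 May 2022, which is the last day of the appeal period.
Adding 91 calendar days to 8 May 2022 gives 7 August 2022, which is the last day of the waiting period.
The date termination becomes effective: 11 calendar days after 7 August 2022 is 18 August 2022.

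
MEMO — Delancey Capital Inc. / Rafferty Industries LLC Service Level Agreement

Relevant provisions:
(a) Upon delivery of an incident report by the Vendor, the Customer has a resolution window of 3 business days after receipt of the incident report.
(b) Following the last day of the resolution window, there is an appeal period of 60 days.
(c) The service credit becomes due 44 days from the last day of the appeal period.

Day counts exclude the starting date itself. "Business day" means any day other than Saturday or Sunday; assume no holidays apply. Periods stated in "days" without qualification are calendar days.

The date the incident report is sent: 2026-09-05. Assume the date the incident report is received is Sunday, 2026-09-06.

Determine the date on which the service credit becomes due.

The last day of the resolution window: counting 3 business days from Sunday, 2026-09-06 (Sep 7, Sep 8, Sep 9, skipping weekends) reaches Wednesday, 2026-09-09.
Adding 60 calendar days to 2026-09-09 gives 2026-11-08, which is the last day of the appeal period.
The date on which the service credit becomes due: 44 calendar days after 2026-11-08 is 2026-12-22.

2026-12-22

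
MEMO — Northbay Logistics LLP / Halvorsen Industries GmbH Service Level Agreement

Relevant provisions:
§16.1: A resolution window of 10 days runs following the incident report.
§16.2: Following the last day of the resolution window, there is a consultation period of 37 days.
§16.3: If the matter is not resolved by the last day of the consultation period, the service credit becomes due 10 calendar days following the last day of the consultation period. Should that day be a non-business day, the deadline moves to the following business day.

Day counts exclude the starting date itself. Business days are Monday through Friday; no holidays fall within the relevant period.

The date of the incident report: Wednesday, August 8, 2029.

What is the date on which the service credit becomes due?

The last day of the resolution window: August 8, 2029 + 10 days = August 18, 2029.
The last day of the consultation period: August 18, 2029 + 37 days = September 24, 2029.
The date on which the service credit becomes due: September 24, 2029 + 10 days = October 4, 2029. October 4, 2029 is a Thursday, so no roll-forward applies.

October 4, 2029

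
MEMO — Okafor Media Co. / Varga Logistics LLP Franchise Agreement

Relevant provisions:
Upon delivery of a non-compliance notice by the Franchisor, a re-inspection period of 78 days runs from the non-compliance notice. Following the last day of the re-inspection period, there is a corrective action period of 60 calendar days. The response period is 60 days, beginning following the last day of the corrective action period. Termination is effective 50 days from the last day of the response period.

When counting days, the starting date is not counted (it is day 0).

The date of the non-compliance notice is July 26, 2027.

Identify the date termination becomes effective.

March 30, 2028

The last day of the re-inspection period: July 26, 2027 + 78 days = October 12, 2027.
Adding 60 calendar days to October 12, 2027 gives December 11, 2027, which is the last day of the corrective action period.
Adding 60 calendar days to December 11, 2027 gives February 9, 2028, which is the last day of the response period.
The date termination becomes effective: 50 calendar days after February 9, 2028 is March 30, 2028.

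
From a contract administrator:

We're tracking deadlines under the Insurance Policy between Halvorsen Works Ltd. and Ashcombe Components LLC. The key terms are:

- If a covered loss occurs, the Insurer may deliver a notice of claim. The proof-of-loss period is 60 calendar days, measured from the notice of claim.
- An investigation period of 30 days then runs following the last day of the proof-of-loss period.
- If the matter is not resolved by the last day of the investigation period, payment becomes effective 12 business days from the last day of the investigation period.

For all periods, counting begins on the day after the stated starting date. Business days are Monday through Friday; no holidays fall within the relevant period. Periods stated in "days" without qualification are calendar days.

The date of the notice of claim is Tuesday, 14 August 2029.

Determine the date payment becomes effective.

Adding 60 calendar days to 14 August 2029 gives 13 October 2029, which is the last day of the proof-of-loss period.
Adding 30 calendar days to 13 October 2029 gives 12 November 2029, which is the last day of the investigation period.
From Monday, 12 November 2029, 12 business days (Nov 13, Nov 14, Nov 15, Nov 16, …, Nov 26, Nov 27, Nov 28, skipping weekends) brings us to Wednesday, 28 November 2029, which is the date payment becomes effective.

28 November 2029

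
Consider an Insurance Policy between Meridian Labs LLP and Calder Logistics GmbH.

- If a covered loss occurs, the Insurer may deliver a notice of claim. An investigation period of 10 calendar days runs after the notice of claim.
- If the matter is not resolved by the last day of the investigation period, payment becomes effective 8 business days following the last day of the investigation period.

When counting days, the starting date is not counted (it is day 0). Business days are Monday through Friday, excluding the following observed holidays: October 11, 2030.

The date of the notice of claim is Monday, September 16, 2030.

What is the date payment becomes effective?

The last day of the investigation period: 10 calendar days after September 16, 2030 is September 26, 2030.
The date payment becomes effective: counting 8 business days from Thursday, September 26, 2030 (Sep 27, Sep 30, Oct 1, Oct 2, Oct 3, Oct 4, Oct 7, Oct 8, skipping weekends) reaches Tuesday, October 8, 2030.

October 8, 2030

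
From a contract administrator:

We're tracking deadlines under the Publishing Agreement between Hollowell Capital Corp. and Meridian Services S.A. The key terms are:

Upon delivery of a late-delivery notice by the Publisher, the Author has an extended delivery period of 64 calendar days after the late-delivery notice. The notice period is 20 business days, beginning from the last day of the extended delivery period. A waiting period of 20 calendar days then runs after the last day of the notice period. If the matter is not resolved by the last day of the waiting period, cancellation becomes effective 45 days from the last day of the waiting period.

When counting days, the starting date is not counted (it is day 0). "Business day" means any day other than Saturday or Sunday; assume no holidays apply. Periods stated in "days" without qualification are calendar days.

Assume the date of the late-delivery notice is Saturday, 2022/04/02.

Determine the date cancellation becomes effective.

2022/09/04

Adding 64 calendar days to 2022/04/02 gives 2022/06/05, which is the last day of the extended delivery period.
The last day of the notice period: 20 business days after Sunday, 2022/06/05, skipping weekends — Jun 6, Jun 7, Jun 8, Jun 9, …, Jun 29, Jun 30, Jul 1 — lands on Friday, 2022/07/01.
The last day of the waiting period: 2022/07/01 + 20 days = 2022/07/21.
The date cancellation becomes effective: 45 calendar days after 2022/07/21 is 2022/09/04.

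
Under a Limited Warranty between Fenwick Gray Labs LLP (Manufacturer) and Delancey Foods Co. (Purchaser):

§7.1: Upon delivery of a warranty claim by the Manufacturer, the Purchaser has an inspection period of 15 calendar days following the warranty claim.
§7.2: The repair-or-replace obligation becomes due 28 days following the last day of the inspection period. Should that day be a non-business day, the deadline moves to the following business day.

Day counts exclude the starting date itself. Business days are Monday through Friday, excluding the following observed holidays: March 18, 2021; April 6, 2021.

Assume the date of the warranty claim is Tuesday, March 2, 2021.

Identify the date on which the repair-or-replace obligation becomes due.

The last day of the inspection period: 15 calendar days after March 2, 2021 is March 17, 2021.
Adding 28 calendar days to March 17, 2021 gives April 14, 2021, which is the date on which the repair-or-replace obligation becomes due. April 14, 2021 is a Wednesday and is not a listed holiday, so no roll-forward applies.

April 14, 2021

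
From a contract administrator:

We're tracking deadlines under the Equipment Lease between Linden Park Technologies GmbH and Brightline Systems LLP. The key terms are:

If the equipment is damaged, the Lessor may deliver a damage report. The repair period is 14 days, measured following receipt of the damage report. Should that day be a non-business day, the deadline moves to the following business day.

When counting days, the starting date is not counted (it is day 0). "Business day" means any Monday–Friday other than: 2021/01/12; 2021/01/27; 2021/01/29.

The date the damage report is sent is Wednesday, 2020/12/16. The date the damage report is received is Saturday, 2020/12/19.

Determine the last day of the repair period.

2021/01/04

The last day of the repair period: 14 calendar days after 2020/12/19 is 2021/01/02. That falls on a Saturday, so it rolls to the next business day, Monday, 2021/01/04.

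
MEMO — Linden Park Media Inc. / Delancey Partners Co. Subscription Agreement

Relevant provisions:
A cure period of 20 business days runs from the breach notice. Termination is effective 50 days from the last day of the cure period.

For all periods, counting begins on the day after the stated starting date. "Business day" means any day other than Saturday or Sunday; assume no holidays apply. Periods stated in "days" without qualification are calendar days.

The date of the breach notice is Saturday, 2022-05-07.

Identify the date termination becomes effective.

2022-07-23

The last day of the cure period: 20 business days after Saturday, 2022-05-07, skipping weekends — May 9, May 10, May 11, May 12, …, Jun 1, Jun 2, Jun 3 — lands on Friday, 2022-06-03.
The date termination becomes effective: 50 calendar days after 2022-06-03 is 2022-07-23.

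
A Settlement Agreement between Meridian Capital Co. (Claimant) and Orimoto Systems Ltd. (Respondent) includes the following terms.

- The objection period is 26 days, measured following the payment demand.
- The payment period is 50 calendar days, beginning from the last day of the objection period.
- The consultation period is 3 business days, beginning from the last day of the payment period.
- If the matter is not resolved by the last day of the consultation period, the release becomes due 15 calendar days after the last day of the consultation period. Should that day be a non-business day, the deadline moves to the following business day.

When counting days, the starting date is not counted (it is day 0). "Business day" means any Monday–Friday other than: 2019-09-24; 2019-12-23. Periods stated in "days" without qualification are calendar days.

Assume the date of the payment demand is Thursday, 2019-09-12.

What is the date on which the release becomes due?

Adding 26 calendar days to 2019-09-12 gives 2019-10-08, which is the last day of the objection period.
The last day of the payment period: 2019-10-08 + 50 days = 2019-11-27.
The last day of the consultation period: counting 3 business days from Wednesday, 2019-11-27 (Nov 28, Nov 29, Dec 2, skipping weekends) reaches Monday, 2019-12-02.
The date on which the release becomes due: 15 calendar days after 2019-12-02 is 2019-12-17. 2019-12-17 is a Tuesday and is not a listed holiday, so no roll-forward applies.

2019-12-17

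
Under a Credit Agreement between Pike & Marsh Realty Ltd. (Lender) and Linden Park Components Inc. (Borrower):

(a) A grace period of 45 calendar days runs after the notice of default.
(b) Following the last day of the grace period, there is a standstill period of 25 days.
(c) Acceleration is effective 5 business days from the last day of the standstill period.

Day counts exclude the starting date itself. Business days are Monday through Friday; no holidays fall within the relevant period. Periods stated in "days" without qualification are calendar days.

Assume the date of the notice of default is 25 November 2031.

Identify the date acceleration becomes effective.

10 February 2032

The last day of the grace period: 25 November 2031 + 45 days = 9 January 2032.
The last day of the standstill period: 9 January 2032 + 25 days = 3 February 2032.
The date acceleration becomes effective: 5 business days after Tuesday, 3 February 2032, skipping weekends — Feb 4, Feb 5, Feb 6, Feb 9, Feb 10 — lands on Tuesday, 10 February 2032.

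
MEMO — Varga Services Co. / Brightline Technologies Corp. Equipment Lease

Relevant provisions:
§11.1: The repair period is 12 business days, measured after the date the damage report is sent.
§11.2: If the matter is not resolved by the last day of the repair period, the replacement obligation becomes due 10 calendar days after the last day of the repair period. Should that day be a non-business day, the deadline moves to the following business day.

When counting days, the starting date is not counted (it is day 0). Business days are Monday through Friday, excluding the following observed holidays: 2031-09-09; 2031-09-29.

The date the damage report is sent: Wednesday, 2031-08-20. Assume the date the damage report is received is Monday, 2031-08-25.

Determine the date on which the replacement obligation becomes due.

2031-09-15

The last day of the repair period: 12 business days after Wednesday, 2031-08-20, skipping weekends — Aug 21, Aug 22, Aug 25, Aug 26, …, Sep 3, Sep 4, Sep 5 — lands on Friday, 2031-09-05.
The date on which the replacement obligation becomes due: 2031-09-05 + 10 days = 2031-09-15. 2031-09-15 is a Monday and is not a listed holiday, so no roll-forward applies.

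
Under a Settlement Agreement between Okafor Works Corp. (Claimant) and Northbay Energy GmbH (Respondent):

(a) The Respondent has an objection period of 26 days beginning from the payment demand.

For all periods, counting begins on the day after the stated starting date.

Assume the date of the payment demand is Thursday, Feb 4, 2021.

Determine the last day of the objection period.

Mar 2, 2021

Adding 26 calendar days to Feb 4, 2021 gives Mar 2, 2021, which is the last day of the objection period.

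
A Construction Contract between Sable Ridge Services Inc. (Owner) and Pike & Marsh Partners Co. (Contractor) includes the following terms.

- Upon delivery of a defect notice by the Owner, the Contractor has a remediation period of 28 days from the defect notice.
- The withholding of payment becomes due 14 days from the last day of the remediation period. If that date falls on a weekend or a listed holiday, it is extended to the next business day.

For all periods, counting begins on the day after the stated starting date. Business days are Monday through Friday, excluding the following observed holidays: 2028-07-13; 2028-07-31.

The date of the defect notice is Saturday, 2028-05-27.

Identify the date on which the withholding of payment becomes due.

The last day of the remediation period: 2028-05-27 + 28 days = 2028-06-24.
The date on which the withholding of payment becomes due: 2028-06-24 + 14 days = 2028-07-08. That falls on a Saturday, so it rolls to the next business day, Monday, 2028-07-10.

2028-07-10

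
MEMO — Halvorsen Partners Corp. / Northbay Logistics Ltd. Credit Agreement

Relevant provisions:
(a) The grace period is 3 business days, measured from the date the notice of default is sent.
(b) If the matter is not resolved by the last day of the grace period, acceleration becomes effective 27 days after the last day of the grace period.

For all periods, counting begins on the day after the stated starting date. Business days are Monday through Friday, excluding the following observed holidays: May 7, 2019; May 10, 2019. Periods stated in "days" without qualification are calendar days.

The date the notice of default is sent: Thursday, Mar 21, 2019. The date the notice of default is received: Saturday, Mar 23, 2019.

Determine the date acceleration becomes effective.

Apr 22, 2019

The last day of the grace period: 3 business days after Thursday, Mar 21, 2019, skipping weekends — Mar 22, Mar 25, Mar 26 — lands on Tuesday, Mar 26, 2019.
The date acceleration becomes effective: Mar 26, 2019 + 27 days = Apr 22, 2019.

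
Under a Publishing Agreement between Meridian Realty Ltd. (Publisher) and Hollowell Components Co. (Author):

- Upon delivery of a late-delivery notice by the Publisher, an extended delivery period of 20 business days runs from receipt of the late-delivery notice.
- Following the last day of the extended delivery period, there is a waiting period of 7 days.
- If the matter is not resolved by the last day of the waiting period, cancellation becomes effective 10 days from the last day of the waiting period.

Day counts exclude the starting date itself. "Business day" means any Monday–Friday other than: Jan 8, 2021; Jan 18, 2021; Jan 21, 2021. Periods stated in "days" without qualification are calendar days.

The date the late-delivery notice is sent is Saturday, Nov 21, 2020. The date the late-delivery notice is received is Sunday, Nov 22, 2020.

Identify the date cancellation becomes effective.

Jan 4, 2021

The last day of the extended delivery period: 20 business days after Sunday, Nov 22, 2020, skipping weekends — Nov 23, Nov 24, Nov 25, Nov 26, …, Dec 16, Dec 17, Dec 18 — lands on Friday, Dec 18, 2020.
The last day of the waiting period: 7 calendar days after Dec 18, 2020 is Dec 25, 2020.
The date cancellation becomes effective: 10 calendar days after Dec 25, 2020 is Jan 4, 2021.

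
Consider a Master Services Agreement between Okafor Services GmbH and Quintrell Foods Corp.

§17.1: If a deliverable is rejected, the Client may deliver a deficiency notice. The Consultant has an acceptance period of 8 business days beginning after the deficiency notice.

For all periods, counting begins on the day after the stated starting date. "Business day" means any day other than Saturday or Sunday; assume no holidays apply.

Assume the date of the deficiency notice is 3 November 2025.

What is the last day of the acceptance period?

The last day of the acceptance period: counting 8 business days from Monday, 3 November 2025 (Nov 4, Nov 5, Nov 6, Nov 7, Nov 10, Nov 11, Nov 12, Nov 13, skipping weekends) reaches Thursday, 13 November 2025.

13 November 2025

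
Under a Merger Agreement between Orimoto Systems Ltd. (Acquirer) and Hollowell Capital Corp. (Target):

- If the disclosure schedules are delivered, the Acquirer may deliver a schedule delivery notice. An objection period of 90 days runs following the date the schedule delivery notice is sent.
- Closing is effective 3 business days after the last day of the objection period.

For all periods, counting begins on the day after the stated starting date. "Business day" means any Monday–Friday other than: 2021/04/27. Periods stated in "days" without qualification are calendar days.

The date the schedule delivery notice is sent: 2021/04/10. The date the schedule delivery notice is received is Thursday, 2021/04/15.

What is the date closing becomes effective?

Adding 90 calendar days to 2021/04/10 gives 2021/07/09, which is the last day of the objection period.
The date closing becomes effective: 3 business days after Friday, 2021/07/09, skipping weekends — Jul 12, Jul 13, Jul 14 — lands on Wednesday, 2021/07/14.

2021/07/14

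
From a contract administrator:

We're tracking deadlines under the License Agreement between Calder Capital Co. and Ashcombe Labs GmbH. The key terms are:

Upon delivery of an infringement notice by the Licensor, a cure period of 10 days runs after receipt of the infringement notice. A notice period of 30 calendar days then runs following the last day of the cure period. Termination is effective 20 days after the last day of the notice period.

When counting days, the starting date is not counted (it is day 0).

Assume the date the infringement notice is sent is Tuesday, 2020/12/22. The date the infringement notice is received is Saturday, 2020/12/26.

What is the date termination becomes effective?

The last day of the cure period: 2020/12/26 + 10 days = 2021/01/05.
The last day of the notice period: 2021/01/05 + 30 days = 2021/02/04.
The date termination becomes effective: 20 calendar days after 2021/02/04 is 2021/02/24.

2021/02/24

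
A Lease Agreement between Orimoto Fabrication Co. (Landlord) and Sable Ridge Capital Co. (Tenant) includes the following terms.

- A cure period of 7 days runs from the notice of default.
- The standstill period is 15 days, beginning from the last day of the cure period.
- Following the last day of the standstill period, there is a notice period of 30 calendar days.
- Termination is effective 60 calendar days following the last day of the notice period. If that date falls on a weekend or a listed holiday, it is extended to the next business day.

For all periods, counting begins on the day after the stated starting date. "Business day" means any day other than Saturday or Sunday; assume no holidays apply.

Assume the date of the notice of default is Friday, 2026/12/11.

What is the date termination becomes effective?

Adding 7 calendar days to 2026/12/11 gives 2026/12/18, which is the last day of the cure period.
Adding 15 calendar days to 2026/12/18 gives 2027/01/02, which is the last day of the standstill period.
Adding 30 calendar days to 2027/01/02 gives 2027/02/01, which is the last day of the notice period.
The date termination becomes effective: 60 calendar days after 2027/02/01 is 2027/04/02. 2027/04/02 is a Friday, so no roll-forward applies.

2027/04/02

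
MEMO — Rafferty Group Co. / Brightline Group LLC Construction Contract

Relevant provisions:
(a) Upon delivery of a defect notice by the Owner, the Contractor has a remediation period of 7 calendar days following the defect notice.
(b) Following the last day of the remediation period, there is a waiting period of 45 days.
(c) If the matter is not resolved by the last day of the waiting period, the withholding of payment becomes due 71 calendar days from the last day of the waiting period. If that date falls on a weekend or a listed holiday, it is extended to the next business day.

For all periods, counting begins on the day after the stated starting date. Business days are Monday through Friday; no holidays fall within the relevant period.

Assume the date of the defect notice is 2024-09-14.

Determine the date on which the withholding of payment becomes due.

2025-01-15

Adding 7 calendar days to 2024-09-14 gives 2024-09-21, which is the last day of the remediation period.
The last day of the waiting period: 45 calendar days after 2024-09-21 is 2024-11-05.
The date on which the withholding of payment becomes due: 71 calendar days after 2024-11-05 is 2025-01-15. 2025-01-15 is a Wednesday, so no roll-forward applies.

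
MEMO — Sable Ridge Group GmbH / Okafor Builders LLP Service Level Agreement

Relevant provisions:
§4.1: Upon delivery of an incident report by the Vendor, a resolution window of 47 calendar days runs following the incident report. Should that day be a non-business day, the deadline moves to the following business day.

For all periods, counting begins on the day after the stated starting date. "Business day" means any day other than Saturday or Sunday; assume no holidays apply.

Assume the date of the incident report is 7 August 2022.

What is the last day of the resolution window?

Adding 47 calendar days to 7 August 2022 gives 23 September 2022, which is the last day of the resolution window. 23 September 2022 is a Friday, so no roll-forward applies.

23 September 2022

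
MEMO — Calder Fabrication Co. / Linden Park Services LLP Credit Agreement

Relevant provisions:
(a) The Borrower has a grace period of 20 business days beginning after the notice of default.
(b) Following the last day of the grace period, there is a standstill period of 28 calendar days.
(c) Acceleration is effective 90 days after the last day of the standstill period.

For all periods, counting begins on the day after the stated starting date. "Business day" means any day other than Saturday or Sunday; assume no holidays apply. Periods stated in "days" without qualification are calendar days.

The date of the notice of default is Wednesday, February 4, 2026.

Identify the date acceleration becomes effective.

The last day of the grace period: 20 business days after Wednesday, February 4, 2026, skipping weekends — Feb 5, Feb 6, Feb 9, Feb 10, …, Mar 2, Mar 3, Mar 4 — lands on Wednesday, March 4, 2026.
The last day of the standstill period: March 4, 2026 + 28 days = April 1, 2026.
Adding 90 calendar days to April 1, 2026 gives June 30, 2026, which is the date acceleration becomes effective.

June 30, 2026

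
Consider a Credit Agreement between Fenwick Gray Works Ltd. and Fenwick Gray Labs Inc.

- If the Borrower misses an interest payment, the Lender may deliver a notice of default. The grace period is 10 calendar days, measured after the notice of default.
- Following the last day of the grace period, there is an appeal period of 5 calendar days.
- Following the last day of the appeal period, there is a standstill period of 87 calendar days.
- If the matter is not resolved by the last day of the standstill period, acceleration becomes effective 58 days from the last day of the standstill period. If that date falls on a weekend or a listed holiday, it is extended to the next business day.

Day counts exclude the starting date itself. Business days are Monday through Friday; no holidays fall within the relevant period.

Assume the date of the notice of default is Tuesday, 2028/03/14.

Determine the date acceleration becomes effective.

The last day of the grace period: 10 calendar days after 2028/03/14 is 2028/03/24.
Adding 5 calendar days to 2028/03/24 gives 2028/03/29, which is the last day of the appeal period.
The last day of the standstill period: 2028/03/29 + 87 days = 2028/06/24.
Adding 58 calendar days to 2028/06/24 gives 2028/08/21, which is the date acceleration becomes effective. 2028/08/21 is a Monday, so no roll-forward applies.

2028/08/21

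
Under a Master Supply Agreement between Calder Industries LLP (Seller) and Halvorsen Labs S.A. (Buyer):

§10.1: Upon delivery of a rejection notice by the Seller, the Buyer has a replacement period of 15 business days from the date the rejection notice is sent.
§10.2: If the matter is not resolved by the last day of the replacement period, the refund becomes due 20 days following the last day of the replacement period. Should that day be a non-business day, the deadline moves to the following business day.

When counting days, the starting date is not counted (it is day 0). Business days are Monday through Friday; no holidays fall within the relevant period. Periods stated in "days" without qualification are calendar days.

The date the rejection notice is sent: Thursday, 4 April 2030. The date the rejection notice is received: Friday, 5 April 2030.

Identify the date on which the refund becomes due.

15 May 2030

From Thursday, 4 April 2030, 15 business days (Apr 5, Apr 8, Apr 9, Apr 10, …, Apr 23, Apr 24, Apr 25, skipping weekends) brings us to Thursday, 25 April 2030, which is the last day of the replacement period.
Adding 20 calendar days to 25 April 2030 gives 15 May 2030, which is the date on which the refund becomes due. 15 May 2030 is a Wednesday, so no roll-forward applies.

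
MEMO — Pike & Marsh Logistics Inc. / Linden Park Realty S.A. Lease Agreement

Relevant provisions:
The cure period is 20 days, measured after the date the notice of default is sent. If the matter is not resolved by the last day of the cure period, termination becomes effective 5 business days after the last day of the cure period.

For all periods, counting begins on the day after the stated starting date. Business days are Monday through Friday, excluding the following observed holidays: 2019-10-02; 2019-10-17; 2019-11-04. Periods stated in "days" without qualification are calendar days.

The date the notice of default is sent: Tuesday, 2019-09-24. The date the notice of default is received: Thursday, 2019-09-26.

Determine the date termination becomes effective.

Adding 20 calendar days to 2019-09-24 gives 2019-10-14, which is the last day of the cure period.
The date termination becomes effective: 5 business days after Monday, 2019-10-14, skipping weekends and the listed holiday on Oct 17 — Oct 15, Oct 16, Oct 18, Oct 21, Oct 22 — lands on Tuesday, 2019-10-22.

2019-10-22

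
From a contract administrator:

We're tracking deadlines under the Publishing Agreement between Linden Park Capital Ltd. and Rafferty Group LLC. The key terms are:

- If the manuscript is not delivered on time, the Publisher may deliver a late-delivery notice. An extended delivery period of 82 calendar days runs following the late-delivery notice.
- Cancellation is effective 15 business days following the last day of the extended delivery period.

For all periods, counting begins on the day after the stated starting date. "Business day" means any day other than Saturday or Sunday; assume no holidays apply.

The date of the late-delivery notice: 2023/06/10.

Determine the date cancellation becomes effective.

2023/09/21

The last day of the extended delivery period: 2023/06/10 + 82 days = 2023/08/31.
The date cancellation becomes effective: counting 15 business days from Thursday, 2023/08/31 (Sep 1, Sep 4, Sep 5, Sep 6, …, Sep 19, Sep 20, Sep 21, skipping weekends) reaches Thursday, 2023/09/21.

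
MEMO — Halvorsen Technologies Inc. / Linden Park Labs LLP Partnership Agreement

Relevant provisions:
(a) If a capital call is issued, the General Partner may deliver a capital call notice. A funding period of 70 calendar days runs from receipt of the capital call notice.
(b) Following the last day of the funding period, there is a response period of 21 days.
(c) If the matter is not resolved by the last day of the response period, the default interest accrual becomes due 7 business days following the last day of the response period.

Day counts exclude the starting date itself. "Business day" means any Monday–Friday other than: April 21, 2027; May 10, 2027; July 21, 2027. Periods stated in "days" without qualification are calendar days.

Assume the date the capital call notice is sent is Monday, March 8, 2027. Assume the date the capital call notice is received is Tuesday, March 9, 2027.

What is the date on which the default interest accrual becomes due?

The last day of the funding period: March 9, 2027 + 70 days = May 18, 2027.
Adding 21 calendar days to May 18, 2027 gives June 8, 2027, which is the last day of the response period.
The date on which the default interest accrual becomes due: 7 business days after Tuesday, June 8, 2027, skipping weekends — Jun 9, Jun 10, Jun 11, Jun 14, Jun 15, Jun 16, Jun 17 — lands on Thursday, June 17, 2027.

June 17, 2027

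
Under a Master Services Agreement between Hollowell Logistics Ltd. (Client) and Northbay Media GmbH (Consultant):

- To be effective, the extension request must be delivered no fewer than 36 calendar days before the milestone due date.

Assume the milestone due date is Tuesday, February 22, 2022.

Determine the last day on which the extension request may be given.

February 22, 2022 minus 36 days is January 17, 2022.

January 17, 2022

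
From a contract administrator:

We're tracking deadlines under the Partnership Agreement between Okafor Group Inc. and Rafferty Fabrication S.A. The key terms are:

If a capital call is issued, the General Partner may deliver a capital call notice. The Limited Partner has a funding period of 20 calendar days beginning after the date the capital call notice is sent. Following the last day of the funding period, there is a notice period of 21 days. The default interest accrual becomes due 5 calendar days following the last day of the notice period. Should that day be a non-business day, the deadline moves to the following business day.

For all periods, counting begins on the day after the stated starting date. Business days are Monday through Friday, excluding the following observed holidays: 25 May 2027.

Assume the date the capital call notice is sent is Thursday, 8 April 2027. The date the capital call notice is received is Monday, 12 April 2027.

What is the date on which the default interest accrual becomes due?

24 May 2027

The last day of the funding period: 8 April 2027 + 20 days = 28 April 2027.
The last day of the notice period: 21 calendar days after 28 April 2027 is 19 May 2027.
The date on which the default interest accrual becomes due: 5 calendar days after 19 May 2027 is 24 May 2027. 24 May 2027 is a Monday and is not a listed holiday, so no roll-forward applies.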